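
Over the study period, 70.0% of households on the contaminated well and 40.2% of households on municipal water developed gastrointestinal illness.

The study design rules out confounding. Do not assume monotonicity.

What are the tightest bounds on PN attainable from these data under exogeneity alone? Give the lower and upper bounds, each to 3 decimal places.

0.426 ≤ PN ≤ 0.854

p₁ = 0.7, p₀ = 0.402.
Under exogeneity alone the bounds on PN are max{0,(p₁−p₀)/p₁} ≤ PN ≤ min{1,(1−p₀)/p₁}.
  lower = (p₁ − p₀)/p₁ = 0.298 / 0.7 ≈ 0.4257
  upper = min{1, (1 − p₀)/p₁} = 0.598 / 0.7 ≈ 0.8543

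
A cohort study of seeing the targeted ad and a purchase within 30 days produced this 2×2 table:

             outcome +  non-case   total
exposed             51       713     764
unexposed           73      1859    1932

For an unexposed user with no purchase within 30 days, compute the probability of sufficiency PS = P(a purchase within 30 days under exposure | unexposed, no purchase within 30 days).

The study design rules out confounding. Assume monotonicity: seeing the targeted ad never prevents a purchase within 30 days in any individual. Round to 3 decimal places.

PS ≈ 0.030

p₁ = P(outcome | exposed) = 51/764 = 0.066754
p₀ = P(outcome | unexposed) = 73/1932 = 0.037785
Under exogeneity and monotonicity, PS = (p₁ − p₀)/(1 − p₀).
PS = (0.066754 − 0.037785) / 0.96222 ≈ 0.0301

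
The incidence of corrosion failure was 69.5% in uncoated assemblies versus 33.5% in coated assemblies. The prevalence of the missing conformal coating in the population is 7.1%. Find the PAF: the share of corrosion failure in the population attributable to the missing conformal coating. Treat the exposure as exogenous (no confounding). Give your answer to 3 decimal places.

p₁ = 0.695, p₀ = 0.335.
Overall risk P(Y=1) = π·p₁ + (1−π)·p₀ = 0.071×0.695 + 0.929×0.335 = 0.36056.
Under exogeneity, PAF = [P(Y=1) − p₀] / P(Y=1).
PAF = (0.36056 − 0.335) / 0.36056 ≈ 0.0709

PAF ≈ 0.071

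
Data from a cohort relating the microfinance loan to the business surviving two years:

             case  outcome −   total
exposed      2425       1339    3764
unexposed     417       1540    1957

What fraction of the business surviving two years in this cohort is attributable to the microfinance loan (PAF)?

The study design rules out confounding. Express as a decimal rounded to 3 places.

p₁ = P(outcome | exposed) = 2425/3764 = 0.64426
p₀ = P(outcome | unexposed) = 417/1957 = 0.21308
Exposure prevalence π = 3764/5721 = 0.65793; overall risk P(Y=1) = 0.49677.
Under exogeneity, PAF = [P(Y=1) − p₀]/P(Y=1).
PAF = (0.49677 − 0.21308) / 0.49677 ≈ 0.5711

PAF ≈ 0.571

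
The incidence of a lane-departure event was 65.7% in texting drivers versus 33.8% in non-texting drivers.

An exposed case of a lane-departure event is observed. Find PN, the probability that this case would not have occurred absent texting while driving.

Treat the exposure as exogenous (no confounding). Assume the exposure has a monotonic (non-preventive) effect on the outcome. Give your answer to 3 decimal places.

p₁ = 0.657, p₀ = 0.338.
Under exogeneity and monotonicity, PN = (p₁ − p₀) / p₁.
PN = (0.657 − 0.338) / 0.657 = 0.319 / 0.657 ≈ 0.4855

PN ≈ 0.486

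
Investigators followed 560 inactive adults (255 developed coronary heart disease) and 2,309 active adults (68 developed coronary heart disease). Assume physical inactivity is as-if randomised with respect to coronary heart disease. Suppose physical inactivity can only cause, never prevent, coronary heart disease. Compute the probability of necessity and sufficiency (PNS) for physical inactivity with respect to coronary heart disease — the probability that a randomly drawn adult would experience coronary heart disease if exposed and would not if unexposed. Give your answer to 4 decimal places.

PNS ≈ 0.4259

p₁ = P(outcome | exposed) = 255/560 = 0.45536
p₀ = P(outcome | unexposed) = 68/2309 = 0.02945
Under exogeneity and monotonicity, PNS = p₁ − p₀.
PNS = 0.45536 − 0.02945 = 0.42591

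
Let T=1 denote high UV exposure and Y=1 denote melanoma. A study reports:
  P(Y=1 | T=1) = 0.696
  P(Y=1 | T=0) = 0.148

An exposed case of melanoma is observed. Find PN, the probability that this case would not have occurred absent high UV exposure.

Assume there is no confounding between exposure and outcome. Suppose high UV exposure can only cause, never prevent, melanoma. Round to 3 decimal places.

PN ≈ 0.787

Let p₁ = 0.696, p₀ = 0.148.
Under exogeneity and monotonicity, PN = (p₁ − p₀) / p₁.
PN = (0.696 − 0.148) / 0.696 = 0.548 / 0.696 ≈ 0.7874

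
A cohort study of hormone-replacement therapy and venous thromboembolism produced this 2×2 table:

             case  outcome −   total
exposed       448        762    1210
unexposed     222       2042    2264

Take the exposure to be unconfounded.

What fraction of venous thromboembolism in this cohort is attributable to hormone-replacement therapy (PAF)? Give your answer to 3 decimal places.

p₁ = P(outcome | exposed) = 448/1210 = 0.37025
p₀ = P(outcome | unexposed) = 222/2264 = 0.098057
Exposure prevalence π = 1210/3474 = 0.3483; overall risk P(Y=1) = 0.19286.
Under exogeneity, PAF = [P(Y=1) − p₀]/P(Y=1).
PAF = (0.19286 − 0.098057) / 0.19286 ≈ 0.4916

PAF ≈ 0.492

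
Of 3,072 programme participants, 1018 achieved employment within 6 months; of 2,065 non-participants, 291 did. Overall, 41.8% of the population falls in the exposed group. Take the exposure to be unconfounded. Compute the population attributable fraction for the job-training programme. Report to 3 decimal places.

p₁ = P(outcome | exposed) = 1018/3072 = 0.33138
p₀ = P(outcome | unexposed) = 291/2065 = 0.14092
Overall risk P(Y=1) = π·p₁ + (1−π)·p₀ = 0.418×0.33138 + 0.582×0.14092 = 0.22053.
Under exogeneity, PAF = [P(Y=1) − p₀] / P(Y=1).
PAF = (0.22053 − 0.14092) / 0.22053 ≈ 0.3610

PAF ≈ 0.361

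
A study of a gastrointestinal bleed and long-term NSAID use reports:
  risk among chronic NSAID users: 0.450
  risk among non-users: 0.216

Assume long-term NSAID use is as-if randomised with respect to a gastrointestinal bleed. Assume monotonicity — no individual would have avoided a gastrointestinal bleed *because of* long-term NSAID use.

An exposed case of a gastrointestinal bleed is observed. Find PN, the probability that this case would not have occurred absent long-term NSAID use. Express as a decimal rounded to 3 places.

Let p₁ = 0.45, p₀ = 0.216.
Under exogeneity and monotonicity, PN = (p₁ − p₀) / p₁.
PN = (0.45 − 0.216) / 0.45 = 0.234 / 0.45 ≈ 0.5200

PN ≈ 0.520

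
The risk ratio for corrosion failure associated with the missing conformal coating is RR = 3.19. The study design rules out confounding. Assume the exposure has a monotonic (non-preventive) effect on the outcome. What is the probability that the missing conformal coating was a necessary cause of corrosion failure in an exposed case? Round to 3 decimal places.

PN ≈ 0.687

Under exogeneity and monotonicity, PN = (RR − 1) / RR = 1 − 1/RR.
PN = (3.19 − 1) / 3.19 = 2.19 / 3.19 ≈ 0.6865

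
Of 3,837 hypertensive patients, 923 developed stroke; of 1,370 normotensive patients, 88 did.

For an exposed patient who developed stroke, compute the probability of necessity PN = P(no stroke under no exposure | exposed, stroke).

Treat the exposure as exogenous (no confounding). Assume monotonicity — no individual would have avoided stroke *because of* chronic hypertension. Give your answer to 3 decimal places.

p₁ = P(outcome | exposed) = 923/3837 = 0.24055
p₀ = P(outcome | unexposed) = 88/1370 = 0.064234
Under exogeneity and monotonicity, PN = (p₁ − p₀) / p₁.
PN = (0.24055 − 0.064234) / 0.24055 = 0.17632 / 0.24055 ≈ 0.7330

PN ≈ 0.733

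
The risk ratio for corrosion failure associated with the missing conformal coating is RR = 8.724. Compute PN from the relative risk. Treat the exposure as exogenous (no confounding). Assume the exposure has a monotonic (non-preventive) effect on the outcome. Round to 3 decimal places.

Under exogeneity and monotonicity, PN = (RR − 1) / RR = 1 − 1/RR.
PN = (8.724 − 1) / 8.724 = 7.724 / 8.724 ≈ 0.8854

PN ≈ 0.885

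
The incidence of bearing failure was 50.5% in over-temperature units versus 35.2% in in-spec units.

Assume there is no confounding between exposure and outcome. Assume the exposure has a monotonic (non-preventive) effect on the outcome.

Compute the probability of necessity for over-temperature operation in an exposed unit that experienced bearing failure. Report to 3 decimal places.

p₁ = 0.505, p₀ = 0.352.
Under exogeneity and monotonicity, PN = (p₁ − p₀) / p₁.
PN = (0.505 − 0.352) / 0.505 = 0.153 / 0.505 ≈ 0.3030

PN ≈ 0.303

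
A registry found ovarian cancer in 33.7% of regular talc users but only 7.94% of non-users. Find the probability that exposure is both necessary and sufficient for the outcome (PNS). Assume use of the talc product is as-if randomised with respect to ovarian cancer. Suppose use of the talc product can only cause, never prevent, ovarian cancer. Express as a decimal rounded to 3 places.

p₁ = 0.337, p₀ = 0.0794.
Under exogeneity and monotonicity, PNS = p₁ − p₀.
PNS = 0.337 − 0.0794 = 0.2576

PNS ≈ 0.258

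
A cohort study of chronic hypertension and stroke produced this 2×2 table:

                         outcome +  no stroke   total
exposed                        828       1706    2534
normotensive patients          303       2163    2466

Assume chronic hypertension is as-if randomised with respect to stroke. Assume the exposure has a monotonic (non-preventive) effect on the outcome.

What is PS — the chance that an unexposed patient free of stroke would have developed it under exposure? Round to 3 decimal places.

PS ≈ 0.232

p₁ = P(outcome | exposed) = 828/2534 = 0.32676
p₀ = P(outcome | unexposed) = 303/2466 = 0.12287
Under exogeneity and monotonicity, PS = (p₁ − p₀)/(1 − p₀).
PS = (0.32676 − 0.12287) / 0.87713 ≈ 0.2324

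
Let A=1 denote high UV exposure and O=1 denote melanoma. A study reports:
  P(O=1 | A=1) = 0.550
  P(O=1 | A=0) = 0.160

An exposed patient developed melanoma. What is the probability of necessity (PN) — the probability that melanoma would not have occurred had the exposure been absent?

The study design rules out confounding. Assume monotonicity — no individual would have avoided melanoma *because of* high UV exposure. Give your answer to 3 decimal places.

Let p₁ = 0.55, p₀ = 0.16.
Under exogeneity and monotonicity, PN = (p₁ − p₀) / p₁.
PN = (0.55 − 0.16) / 0.55 = 0.39 / 0.55 ≈ 0.7091

PN ≈ 0.709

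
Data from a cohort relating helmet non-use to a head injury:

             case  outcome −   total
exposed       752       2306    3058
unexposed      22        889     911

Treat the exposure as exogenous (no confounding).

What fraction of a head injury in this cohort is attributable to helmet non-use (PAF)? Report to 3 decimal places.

PAF ≈ 0.876

p₁ = P(outcome | exposed) = 752/3058 = 0.24591
p₀ = P(outcome | unexposed) = 22/911 = 0.024149
Exposure prevalence π = 3058/3969 = 0.77047; overall risk P(Y=1) = 0.19501.
Under exogeneity, PAF = [P(Y=1) − p₀]/P(Y=1).
PAF = (0.19501 − 0.024149) / 0.19501 ≈ 0.8762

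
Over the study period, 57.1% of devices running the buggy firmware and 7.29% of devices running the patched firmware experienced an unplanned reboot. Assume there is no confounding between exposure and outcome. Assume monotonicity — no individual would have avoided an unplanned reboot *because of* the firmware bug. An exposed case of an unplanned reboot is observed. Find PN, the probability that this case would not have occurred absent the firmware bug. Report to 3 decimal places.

p₁ = 0.571, p₀ = 0.0729.
Under exogeneity and monotonicity, PN = (p₁ − p₀) / p₁.
PN = (0.571 − 0.0729) / 0.571 = 0.4981 / 0.571 ≈ 0.8723

PN ≈ 0.872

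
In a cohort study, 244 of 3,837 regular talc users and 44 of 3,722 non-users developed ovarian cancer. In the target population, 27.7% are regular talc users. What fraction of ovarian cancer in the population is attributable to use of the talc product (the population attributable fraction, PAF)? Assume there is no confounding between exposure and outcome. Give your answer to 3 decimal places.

PAF ≈ 0.548

p₁ = P(outcome | exposed) = 244/3837 = 0.063591
p₀ = P(outcome | unexposed) = 44/3722 = 0.011822
Overall risk P(Y=1) = π·p₁ + (1−π)·p₀ = 0.277×0.063591 + 0.723×0.011822 = 0.026162.
Under exogeneity, PAF = [P(Y=1) − p₀] / P(Y=1).
PAF = (0.026162 − 0.011822) / 0.026162 ≈ 0.5481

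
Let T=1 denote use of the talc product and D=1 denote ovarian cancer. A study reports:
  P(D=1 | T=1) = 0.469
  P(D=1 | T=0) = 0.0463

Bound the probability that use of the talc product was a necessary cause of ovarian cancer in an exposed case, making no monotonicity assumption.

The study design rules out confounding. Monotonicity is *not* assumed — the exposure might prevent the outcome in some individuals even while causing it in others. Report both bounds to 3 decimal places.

Let p₁ = 0.469, p₀ = 0.0463.
Under exogeneity alone the bounds on PN are max{0,(p₁−p₀)/p₁} ≤ PN ≤ min{1,(1−p₀)/p₁}.
  lower = (p₁ − p₀)/p₁ = 0.4227 / 0.469 ≈ 0.9013
  upper = min{1, (1 − p₀)/p₁} = 0.9537 / 0.469 ≈ 2.0335 → capped at 1

0.901 ≤ PN ≤ 1.000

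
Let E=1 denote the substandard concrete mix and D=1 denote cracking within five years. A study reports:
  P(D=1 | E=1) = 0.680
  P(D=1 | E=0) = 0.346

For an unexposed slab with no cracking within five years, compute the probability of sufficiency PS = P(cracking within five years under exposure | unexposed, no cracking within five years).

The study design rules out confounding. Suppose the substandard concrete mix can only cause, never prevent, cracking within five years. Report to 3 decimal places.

Let p₁ = 0.68, p₀ = 0.346.
Under exogeneity and monotonicity, PS = (p₁ − p₀) / (1 − p₀).
PS = (0.68 − 0.346) / (1 − 0.346) = 0.334 / 0.654 ≈ 0.5107

PS ≈ 0.511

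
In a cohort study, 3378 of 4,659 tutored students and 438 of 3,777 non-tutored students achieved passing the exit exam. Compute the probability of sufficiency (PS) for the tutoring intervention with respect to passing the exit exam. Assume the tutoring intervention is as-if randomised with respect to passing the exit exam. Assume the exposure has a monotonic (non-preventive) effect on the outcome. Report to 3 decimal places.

PS ≈ 0.689

p₁ = P(outcome | exposed) = 3378/4659 = 0.72505
p₀ = P(outcome | unexposed) = 438/3777 = 0.11597
Under exogeneity and monotonicity, PS = (p₁ − p₀) / (1 − p₀).
PS = (0.72505 − 0.11597) / (1 − 0.11597) = 0.60908 / 0.88403 ≈ 0.6890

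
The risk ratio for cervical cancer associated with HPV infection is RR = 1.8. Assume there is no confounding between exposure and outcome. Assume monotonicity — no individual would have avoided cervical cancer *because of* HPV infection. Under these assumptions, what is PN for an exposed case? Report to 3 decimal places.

PN ≈ 0.444

Under exogeneity and monotonicity, PN = (RR − 1) / RR = 1 − 1/RR.
PN = (1.8 − 1) / 1.8 = 0.8 / 1.8 ≈ 0.4444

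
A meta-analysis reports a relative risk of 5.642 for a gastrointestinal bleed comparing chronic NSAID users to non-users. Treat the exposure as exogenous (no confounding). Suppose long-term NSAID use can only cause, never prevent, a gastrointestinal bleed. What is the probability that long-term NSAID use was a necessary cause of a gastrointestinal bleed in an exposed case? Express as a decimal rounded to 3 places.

Under exogeneity and monotonicity, PN = (RR − 1) / RR = 1 − 1/RR.
PN = (5.642 − 1) / 5.642 = 4.642 / 5.642 ≈ 0.8228

PN ≈ 0.823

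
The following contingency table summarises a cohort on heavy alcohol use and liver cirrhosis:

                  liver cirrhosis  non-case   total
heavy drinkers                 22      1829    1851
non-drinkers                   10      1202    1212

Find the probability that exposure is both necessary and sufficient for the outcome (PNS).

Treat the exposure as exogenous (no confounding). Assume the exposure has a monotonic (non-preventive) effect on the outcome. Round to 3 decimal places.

PNS ≈ 0.004

p₁ = P(outcome | exposed) = 22/1851 = 0.011885
p₀ = P(outcome | unexposed) = 10/1212 = 0.0082508
Under exogeneity and monotonicity, PNS = p₁ − p₀.
PNS = 0.011885 − 0.0082508 = 0.0036346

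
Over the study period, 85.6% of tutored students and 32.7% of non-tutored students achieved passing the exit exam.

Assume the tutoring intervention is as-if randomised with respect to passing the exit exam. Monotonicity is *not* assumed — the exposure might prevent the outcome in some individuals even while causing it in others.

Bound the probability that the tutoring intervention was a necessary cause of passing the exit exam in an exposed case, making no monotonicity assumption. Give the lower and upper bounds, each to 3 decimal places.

0.618 ≤ PN ≤ 0.786

p₁ = 0.856, p₀ = 0.327.
Under exogeneity alone the bounds on PN are max{0,(p₁−p₀)/p₁} ≤ PN ≤ min{1,(1−p₀)/p₁}.
  lower = (p₁ − p₀)/p₁ = 0.529 / 0.856 ≈ 0.6180
  upper = min{1, (1 − p₀)/p₁} = 0.673 / 0.856 ≈ 0.7862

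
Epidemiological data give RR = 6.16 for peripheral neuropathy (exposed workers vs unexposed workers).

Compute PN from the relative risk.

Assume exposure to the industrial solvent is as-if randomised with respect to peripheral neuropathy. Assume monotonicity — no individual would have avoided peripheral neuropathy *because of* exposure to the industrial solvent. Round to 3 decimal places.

Under exogeneity and monotonicity, PN = (RR − 1) / RR = 1 − 1/RR.
PN = (6.16 − 1) / 6.16 = 5.16 / 6.16 ≈ 0.8377

PN ≈ 0.838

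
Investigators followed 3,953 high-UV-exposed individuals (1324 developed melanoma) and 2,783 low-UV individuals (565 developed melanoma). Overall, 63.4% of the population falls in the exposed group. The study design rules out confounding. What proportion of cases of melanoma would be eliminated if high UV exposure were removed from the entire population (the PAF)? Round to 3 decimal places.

p₁ = P(outcome | exposed) = 1324/3953 = 0.33494
p₀ = P(outcome | unexposed) = 565/2783 = 0.20302
Overall risk P(Y=1) = π·p₁ + (1−π)·p₀ = 0.634×0.33494 + 0.366×0.20302 = 0.28665.
Under exogeneity, PAF = [P(Y=1) − p₀] / P(Y=1).
PAF = (0.28665 − 0.20302) / 0.28665 ≈ 0.2918

PAF ≈ 0.292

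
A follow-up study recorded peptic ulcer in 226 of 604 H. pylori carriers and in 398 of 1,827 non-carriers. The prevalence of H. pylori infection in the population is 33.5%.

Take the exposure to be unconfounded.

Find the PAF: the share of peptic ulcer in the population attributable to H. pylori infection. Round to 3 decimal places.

PAF ≈ 0.194

p₁ = P(outcome | exposed) = 226/604 = 0.37417
p₀ = P(outcome | unexposed) = 398/1827 = 0.21784
Overall risk P(Y=1) = π·p₁ + (1−π)·p₀ = 0.335×0.37417 + 0.665×0.21784 = 0.27021.
Under exogeneity, PAF = [P(Y=1) − p₀] / P(Y=1).
PAF = (0.27021 − 0.21784) / 0.27021 ≈ 0.1938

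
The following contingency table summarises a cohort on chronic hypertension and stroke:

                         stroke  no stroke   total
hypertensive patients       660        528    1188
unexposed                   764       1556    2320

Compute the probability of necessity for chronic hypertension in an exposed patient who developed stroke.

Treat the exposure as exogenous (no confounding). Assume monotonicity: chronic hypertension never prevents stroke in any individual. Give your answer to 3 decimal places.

p₁ = P(outcome | exposed) = 660/1188 = 0.55556
p₀ = P(outcome | unexposed) = 764/2320 = 0.32931
Under exogeneity and monotonicity, PN = (p₁ − p₀)/p₁.
PN = (0.55556 − 0.32931) / 0.55556 ≈ 0.4072

PN ≈ 0.407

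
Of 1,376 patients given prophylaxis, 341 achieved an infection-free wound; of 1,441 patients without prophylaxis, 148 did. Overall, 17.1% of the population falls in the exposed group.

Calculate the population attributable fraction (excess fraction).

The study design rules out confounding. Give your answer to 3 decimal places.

PAF ≈ 0.195

p₁ = P(outcome | exposed) = 341/1376 = 0.24782
p₀ = P(outcome | unexposed) = 148/1441 = 0.10271
Overall risk P(Y=1) = π·p₁ + (1−π)·p₀ = 0.171×0.24782 + 0.829×0.10271 = 0.12752.
Under exogeneity, PAF = [P(Y=1) − p₀] / P(Y=1).
PAF = (0.12752 − 0.10271) / 0.12752 ≈ 0.1946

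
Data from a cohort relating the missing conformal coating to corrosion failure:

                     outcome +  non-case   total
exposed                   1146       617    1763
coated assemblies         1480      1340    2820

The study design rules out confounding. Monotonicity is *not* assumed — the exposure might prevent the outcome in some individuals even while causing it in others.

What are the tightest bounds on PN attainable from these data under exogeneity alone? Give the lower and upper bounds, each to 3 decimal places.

p₁ = P(outcome | exposed) = 1146/1763 = 0.65003
p₀ = P(outcome | unexposed) = 1480/2820 = 0.52482
Under exogeneity alone the bounds on PN are max{0,(p₁−p₀)/p₁} ≤ PN ≤ min{1,(1−p₀)/p₁}.
  lower = (p₁ − p₀)/p₁ = 0.12521 / 0.65003 ≈ 0.1926
  upper = min{1, (1 − p₀)/p₁} = 0.47518 / 0.65003 ≈ 0.7310

0.193 ≤ PN ≤ 0.731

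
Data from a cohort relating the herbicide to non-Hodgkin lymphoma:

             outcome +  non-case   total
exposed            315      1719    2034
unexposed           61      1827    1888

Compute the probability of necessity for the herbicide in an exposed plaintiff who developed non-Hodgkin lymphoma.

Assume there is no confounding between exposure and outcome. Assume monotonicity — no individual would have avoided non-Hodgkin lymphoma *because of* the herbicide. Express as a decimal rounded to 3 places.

p₁ = P(outcome | exposed) = 315/2034 = 0.15487
p₀ = P(outcome | unexposed) = 61/1888 = 0.032309
Under exogeneity and monotonicity, PN = (p₁ − p₀)/p₁.
PN = (0.15487 − 0.032309) / 0.15487 ≈ 0.7914

PN ≈ 0.791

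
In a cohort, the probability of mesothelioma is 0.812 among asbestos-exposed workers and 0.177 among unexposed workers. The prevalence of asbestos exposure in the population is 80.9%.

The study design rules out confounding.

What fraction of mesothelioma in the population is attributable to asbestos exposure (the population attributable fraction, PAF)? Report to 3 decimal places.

Let p₁ = 0.812, p₀ = 0.177.
Overall risk P(Y=1) = π·p₁ + (1−π)·p₀ = 0.809×0.812 + 0.191×0.177 = 0.69072.
Under exogeneity, PAF = [P(Y=1) − p₀] / P(Y=1).
PAF = (0.69072 − 0.177) / 0.69072 ≈ 0.7437

PAF ≈ 0.744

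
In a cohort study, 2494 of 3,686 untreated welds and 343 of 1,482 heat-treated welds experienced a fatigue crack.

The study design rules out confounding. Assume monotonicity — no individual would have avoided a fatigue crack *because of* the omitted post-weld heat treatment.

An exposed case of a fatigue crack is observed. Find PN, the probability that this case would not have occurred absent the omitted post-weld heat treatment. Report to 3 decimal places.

PN ≈ 0.658

p₁ = P(outcome | exposed) = 2494/3686 = 0.67661
p₀ = P(outcome | unexposed) = 343/1482 = 0.23144
Under exogeneity and monotonicity, PN = (p₁ − p₀) / p₁.
PN = (0.67661 − 0.23144) / 0.67661 = 0.44517 / 0.67661 ≈ 0.6579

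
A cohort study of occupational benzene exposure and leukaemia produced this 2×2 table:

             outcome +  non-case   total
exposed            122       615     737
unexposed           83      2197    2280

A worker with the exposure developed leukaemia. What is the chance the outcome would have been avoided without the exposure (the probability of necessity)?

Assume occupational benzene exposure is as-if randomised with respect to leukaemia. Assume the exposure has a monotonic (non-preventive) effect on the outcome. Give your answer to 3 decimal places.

PN ≈ 0.780

p₁ = P(outcome | exposed) = 122/737 = 0.16554
p₀ = P(outcome | unexposed) = 83/2280 = 0.036404
Under exogeneity and monotonicity, PN = (p₁ − p₀) / p₁.
PN = (0.16554 − 0.036404) / 0.16554 = 0.12913 / 0.16554 ≈ 0.7801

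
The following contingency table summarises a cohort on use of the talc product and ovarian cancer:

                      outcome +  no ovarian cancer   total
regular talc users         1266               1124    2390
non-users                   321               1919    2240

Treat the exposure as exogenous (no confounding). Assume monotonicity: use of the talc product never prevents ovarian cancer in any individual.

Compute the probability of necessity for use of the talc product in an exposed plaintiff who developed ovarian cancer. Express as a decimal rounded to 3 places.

PN ≈ 0.729

p₁ = P(outcome | exposed) = 1266/2390 = 0.52971
p₀ = P(outcome | unexposed) = 321/2240 = 0.1433
Under exogeneity and monotonicity, PN = (p₁ − p₀)/p₁.
PN = (0.52971 − 0.1433) / 0.52971 ≈ 0.7295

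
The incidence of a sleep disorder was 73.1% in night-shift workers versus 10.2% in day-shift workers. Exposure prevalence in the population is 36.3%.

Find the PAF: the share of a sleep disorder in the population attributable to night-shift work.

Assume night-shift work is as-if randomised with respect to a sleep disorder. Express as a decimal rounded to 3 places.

p₁ = 0.731, p₀ = 0.102.
Overall risk P(Y=1) = π·p₁ + (1−π)·p₀ = 0.363×0.731 + 0.637×0.102 = 0.33033.
Under exogeneity, PAF = [P(Y=1) − p₀] / P(Y=1).
PAF = (0.33033 − 0.102) / 0.33033 ≈ 0.6912

PAF ≈ 0.691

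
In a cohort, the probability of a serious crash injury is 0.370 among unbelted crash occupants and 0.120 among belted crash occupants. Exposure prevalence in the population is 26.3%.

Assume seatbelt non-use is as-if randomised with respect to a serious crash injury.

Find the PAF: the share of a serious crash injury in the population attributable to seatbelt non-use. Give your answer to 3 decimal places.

PAF ≈ 0.354

Let p₁ = 0.37, p₀ = 0.12.
Overall risk P(Y=1) = π·p₁ + (1−π)·p₀ = 0.263×0.37 + 0.737×0.12 = 0.18575.
Under exogeneity, PAF = [P(Y=1) − p₀] / P(Y=1).
PAF = (0.18575 − 0.12) / 0.18575 ≈ 0.3540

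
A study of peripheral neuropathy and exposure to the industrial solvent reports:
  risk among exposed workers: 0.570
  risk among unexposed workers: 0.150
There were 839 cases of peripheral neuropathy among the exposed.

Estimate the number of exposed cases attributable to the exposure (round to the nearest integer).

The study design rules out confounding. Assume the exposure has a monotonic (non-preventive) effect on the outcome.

Let p₁ = 0.57, p₀ = 0.15.
PN = (p₁ − p₀)/p₁ = (0.57 − 0.15) / 0.57 ≈ 0.73684.
Attributable cases ≈ PN × (exposed cases) = 0.73684 × 839 ≈ 618.21.

about 618 cases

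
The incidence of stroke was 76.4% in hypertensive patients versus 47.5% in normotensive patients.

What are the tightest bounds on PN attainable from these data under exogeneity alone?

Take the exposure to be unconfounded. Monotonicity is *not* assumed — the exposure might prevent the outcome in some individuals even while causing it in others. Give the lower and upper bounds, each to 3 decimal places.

p₁ = 0.764, p₀ = 0.475.
Under exogeneity alone the bounds on PN are max{0,(p₁−p₀)/p₁} ≤ PN ≤ min{1,(1−p₀)/p₁}.
  lower = (p₁ − p₀)/p₁ = 0.289 / 0.764 ≈ 0.3783
  upper = min{1, (1 − p₀)/p₁} = 0.525 / 0.764 ≈ 0.6872

0.378 ≤ PN ≤ 0.687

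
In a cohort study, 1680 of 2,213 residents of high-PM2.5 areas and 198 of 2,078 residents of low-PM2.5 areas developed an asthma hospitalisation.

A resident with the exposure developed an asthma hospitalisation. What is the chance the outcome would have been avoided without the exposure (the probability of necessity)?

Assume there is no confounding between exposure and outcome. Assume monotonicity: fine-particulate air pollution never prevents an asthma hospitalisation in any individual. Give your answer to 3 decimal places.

PN ≈ 0.874

p₁ = P(outcome | exposed) = 1680/2213 = 0.75915
p₀ = P(outcome | unexposed) = 198/2078 = 0.095284
Under exogeneity and monotonicity, PN = (p₁ − p₀) / p₁.
PN = (0.75915 − 0.095284) / 0.75915 = 0.66387 / 0.75915 ≈ 0.8745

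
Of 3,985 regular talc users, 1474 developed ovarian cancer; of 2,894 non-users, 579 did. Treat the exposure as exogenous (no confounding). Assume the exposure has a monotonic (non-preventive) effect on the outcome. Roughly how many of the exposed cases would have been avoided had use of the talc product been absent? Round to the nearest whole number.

p₁ = P(outcome | exposed) = 1474/3985 = 0.36989
p₀ = P(outcome | unexposed) = 579/2894 = 0.20007
PN = (p₁ − p₀)/p₁ = (0.36989 − 0.20007) / 0.36989 ≈ 0.45911.
Attributable cases ≈ PN × (exposed cases) = 0.45911 × 1474 ≈ 676.72.

about 677 cases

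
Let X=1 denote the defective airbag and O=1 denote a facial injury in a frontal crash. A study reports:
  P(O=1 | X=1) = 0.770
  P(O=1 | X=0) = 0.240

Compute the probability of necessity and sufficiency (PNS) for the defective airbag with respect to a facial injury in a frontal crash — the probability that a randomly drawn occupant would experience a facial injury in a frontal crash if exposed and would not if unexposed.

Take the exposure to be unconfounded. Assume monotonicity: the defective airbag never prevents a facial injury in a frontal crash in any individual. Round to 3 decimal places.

Let p₁ = 0.77, p₀ = 0.24.
Under exogeneity and monotonicity, PNS = p₁ − p₀.
PNS = 0.77 − 0.24 = 0.53

PNS ≈ 0.530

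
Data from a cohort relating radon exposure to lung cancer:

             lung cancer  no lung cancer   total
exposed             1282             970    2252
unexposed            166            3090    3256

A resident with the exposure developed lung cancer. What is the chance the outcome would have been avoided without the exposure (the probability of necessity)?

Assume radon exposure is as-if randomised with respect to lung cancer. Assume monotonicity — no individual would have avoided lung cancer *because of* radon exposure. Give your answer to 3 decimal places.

p₁ = P(outcome | exposed) = 1282/2252 = 0.56927
p₀ = P(outcome | unexposed) = 166/3256 = 0.050983
Under exogeneity and monotonicity, PN = (p₁ − p₀)/p₁.
PN = (0.56927 − 0.050983) / 0.56927 ≈ 0.9104

PN ≈ 0.910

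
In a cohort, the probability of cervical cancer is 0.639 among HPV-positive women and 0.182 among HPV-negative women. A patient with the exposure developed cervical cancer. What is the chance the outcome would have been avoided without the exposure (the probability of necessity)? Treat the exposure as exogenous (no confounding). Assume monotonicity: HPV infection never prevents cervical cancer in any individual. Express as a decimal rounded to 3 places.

Let p₁ = 0.639, p₀ = 0.182.
Under exogeneity and monotonicity, PN = (p₁ − p₀) / p₁.
PN = (0.639 − 0.182) / 0.639 = 0.457 / 0.639 ≈ 0.7152

PN ≈ 0.715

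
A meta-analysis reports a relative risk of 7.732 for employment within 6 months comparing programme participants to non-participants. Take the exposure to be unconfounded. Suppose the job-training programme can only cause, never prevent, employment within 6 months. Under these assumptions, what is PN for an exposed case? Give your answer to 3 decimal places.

PN ≈ 0.871

Under exogeneity and monotonicity, PN = (RR − 1) / RR = 1 − 1/RR.
PN = (7.732 − 1) / 7.732 = 6.732 / 7.732 ≈ 0.8707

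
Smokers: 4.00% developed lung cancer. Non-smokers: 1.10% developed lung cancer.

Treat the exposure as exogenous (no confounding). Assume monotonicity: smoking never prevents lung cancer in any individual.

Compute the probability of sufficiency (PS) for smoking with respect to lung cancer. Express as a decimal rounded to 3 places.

PS ≈ 0.029

p₁ = 0.04, p₀ = 0.011.
Under exogeneity and monotonicity, PS = (p₁ − p₀) / (1 − p₀).
PS = (0.04 − 0.011) / (1 − 0.011) = 0.029 / 0.989 ≈ 0.0293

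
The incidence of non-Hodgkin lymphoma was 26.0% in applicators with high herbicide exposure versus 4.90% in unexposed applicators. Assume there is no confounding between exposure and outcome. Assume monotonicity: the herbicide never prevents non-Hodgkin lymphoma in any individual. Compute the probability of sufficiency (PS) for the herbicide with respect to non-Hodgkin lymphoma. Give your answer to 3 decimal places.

p₁ = 0.26, p₀ = 0.049.
Under exogeneity and monotonicity, PS = (p₁ − p₀) / (1 − p₀).
PS = (0.26 − 0.049) / (1 − 0.049) = 0.211 / 0.951 ≈ 0.2219

PS ≈ 0.222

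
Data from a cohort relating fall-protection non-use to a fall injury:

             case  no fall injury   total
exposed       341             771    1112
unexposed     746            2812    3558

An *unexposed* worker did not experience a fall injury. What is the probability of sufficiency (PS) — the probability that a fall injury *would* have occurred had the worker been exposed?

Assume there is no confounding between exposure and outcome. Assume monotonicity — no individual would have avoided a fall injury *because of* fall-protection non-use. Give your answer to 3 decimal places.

PS ≈ 0.123

p₁ = P(outcome | exposed) = 341/1112 = 0.30665
p₀ = P(outcome | unexposed) = 746/3558 = 0.20967
Under exogeneity and monotonicity, PS = (p₁ − p₀)/(1 − p₀).
PS = (0.30665 − 0.20967) / 0.79033 ≈ 0.1227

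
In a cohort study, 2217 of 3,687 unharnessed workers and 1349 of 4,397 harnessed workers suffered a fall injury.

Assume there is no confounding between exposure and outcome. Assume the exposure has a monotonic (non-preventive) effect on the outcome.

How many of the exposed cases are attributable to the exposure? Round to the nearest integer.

p₁ = P(outcome | exposed) = 2217/3687 = 0.6013
p₀ = P(outcome | unexposed) = 1349/4397 = 0.3068
PN = (p₁ − p₀)/p₁ = (0.6013 − 0.3068) / 0.6013 ≈ 0.48977.
Attributable cases ≈ PN × (exposed cases) = 0.48977 × 2217 ≈ 1085.83.

about 1086 cases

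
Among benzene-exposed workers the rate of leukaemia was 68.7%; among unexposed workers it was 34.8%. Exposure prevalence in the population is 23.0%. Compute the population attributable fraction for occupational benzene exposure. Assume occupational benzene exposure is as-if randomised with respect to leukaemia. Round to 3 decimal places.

p₁ = 0.687, p₀ = 0.348.
Overall risk P(Y=1) = π·p₁ + (1−π)·p₀ = 0.23×0.687 + 0.77×0.348 = 0.42597.
Under exogeneity, PAF = [P(Y=1) − p₀] / P(Y=1).
PAF = (0.42597 − 0.348) / 0.42597 ≈ 0.1830

PAF ≈ 0.183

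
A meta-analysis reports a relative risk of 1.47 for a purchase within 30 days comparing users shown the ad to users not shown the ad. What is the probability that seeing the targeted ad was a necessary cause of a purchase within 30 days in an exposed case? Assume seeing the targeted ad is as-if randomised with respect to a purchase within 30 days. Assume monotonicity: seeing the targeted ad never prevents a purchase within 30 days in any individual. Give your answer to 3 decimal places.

PN ≈ 0.320

Under exogeneity and monotonicity, PN = (RR − 1) / RR = 1 − 1/RR.
PN = (1.47 − 1) / 1.47 = 0.47 / 1.47 ≈ 0.3197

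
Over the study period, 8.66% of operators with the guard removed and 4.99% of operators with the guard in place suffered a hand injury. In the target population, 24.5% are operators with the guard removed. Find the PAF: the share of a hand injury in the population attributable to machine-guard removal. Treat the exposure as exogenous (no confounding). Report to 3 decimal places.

p₁ = 0.0866, p₀ = 0.0499.
Overall risk P(Y=1) = π·p₁ + (1−π)·p₀ = 0.245×0.0866 + 0.755×0.0499 = 0.058891.
Under exogeneity, PAF = [P(Y=1) − p₀] / P(Y=1).
PAF = (0.058891 − 0.0499) / 0.058891 ≈ 0.1527

PAF ≈ 0.153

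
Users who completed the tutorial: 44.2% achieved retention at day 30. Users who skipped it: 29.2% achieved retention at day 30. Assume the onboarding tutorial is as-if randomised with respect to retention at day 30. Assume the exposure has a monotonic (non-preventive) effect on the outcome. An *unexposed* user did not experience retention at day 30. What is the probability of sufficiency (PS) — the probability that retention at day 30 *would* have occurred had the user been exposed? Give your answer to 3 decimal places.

PS ≈ 0.212

p₁ = 0.442, p₀ = 0.292.
Under exogeneity and monotonicity, PS = (p₁ − p₀) / (1 − p₀).
PS = (0.442 − 0.292) / (1 − 0.292) = 0.15 / 0.708 ≈ 0.2119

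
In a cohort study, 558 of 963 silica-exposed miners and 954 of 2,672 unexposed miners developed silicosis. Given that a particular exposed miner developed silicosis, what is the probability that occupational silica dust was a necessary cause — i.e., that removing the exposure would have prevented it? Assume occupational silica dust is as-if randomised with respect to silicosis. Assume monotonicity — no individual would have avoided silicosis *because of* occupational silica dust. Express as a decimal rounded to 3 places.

p₁ = P(outcome | exposed) = 558/963 = 0.57944
p₀ = P(outcome | unexposed) = 954/2672 = 0.35704
Under exogeneity and monotonicity, PN = (p₁ − p₀) / p₁.
PN = (0.57944 − 0.35704) / 0.57944 = 0.2224 / 0.57944 ≈ 0.3838

PN ≈ 0.384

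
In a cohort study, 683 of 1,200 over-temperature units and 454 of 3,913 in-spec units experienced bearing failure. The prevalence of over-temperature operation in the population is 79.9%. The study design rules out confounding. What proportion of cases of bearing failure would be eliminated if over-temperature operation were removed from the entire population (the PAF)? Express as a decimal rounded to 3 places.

PAF ≈ 0.757

p₁ = P(outcome | exposed) = 683/1200 = 0.56917
p₀ = P(outcome | unexposed) = 454/3913 = 0.11602
Overall risk P(Y=1) = π·p₁ + (1−π)·p₀ = 0.799×0.56917 + 0.201×0.11602 = 0.47808.
Under exogeneity, PAF = [P(Y=1) − p₀] / P(Y=1).
PAF = (0.47808 − 0.11602) / 0.47808 ≈ 0.7573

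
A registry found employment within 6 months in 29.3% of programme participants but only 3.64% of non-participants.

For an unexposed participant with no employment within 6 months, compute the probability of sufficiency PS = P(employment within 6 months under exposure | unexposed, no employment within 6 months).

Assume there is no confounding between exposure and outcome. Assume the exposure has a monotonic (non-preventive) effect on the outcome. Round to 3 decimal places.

PS ≈ 0.266

p₁ = 0.293, p₀ = 0.0364.
Under exogeneity and monotonicity, PS = (p₁ − p₀) / (1 − p₀).
PS = (0.293 − 0.0364) / (1 − 0.0364) = 0.2566 / 0.9636 ≈ 0.2663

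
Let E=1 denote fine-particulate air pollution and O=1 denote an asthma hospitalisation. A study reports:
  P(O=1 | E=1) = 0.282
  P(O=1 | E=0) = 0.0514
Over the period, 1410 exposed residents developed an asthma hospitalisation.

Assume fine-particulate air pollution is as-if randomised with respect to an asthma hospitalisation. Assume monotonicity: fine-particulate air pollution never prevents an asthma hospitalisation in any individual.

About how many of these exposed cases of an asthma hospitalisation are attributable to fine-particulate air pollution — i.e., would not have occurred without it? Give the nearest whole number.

about 1153 cases

Let p₁ = 0.282, p₀ = 0.0514.
PN = (p₁ − p₀)/p₁ = (0.282 − 0.0514) / 0.282 ≈ 0.81773.
Attributable cases ≈ PN × (exposed cases) = 0.81773 × 1410 ≈ 1153.00.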